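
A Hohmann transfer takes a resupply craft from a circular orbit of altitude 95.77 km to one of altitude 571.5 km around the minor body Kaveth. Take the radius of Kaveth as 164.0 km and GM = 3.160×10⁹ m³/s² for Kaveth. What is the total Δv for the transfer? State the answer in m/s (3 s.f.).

Δv_total ≈ 42.0 m/s

r₁ = 164.0 + 95.77 = 259.77 km = 2.5977×10⁵ m.
r₂ = 164.0 + 571.5 = 735.50 km = 7.3550×10⁵ m.
Transfer ellipse a_t = (r₁ + r₂)/2 = 4.976×10⁵ m.
At r₁: circular v_c1 = √(μ/r₁) = 110.3 m/s; transfer-periapsis v_p = √[μ(2/r₁ − 1/a_t)] = 134.1 m/s.
Δv₁ = v_p − v_c1 = 23.79 m/s.
At r₂: circular v_c2 = √(μ/r₂) = 65.55 m/s; transfer-apoapsis v_a = √[μ(2/r₂ − 1/a_t)] = 47.36 m/s.
Δv₂ = v_c2 − v_a = 18.19 m/s.
Total Δv = Δv₁ + Δv₂ = 41.98 m/s.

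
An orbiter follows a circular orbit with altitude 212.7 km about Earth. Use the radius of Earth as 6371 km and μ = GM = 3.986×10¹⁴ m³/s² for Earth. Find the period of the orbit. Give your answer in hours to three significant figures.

T ≈ 1.48 hours

r = 6371 + 212.7 = 6583.7 km = 6.5837×10⁶ m.
Kepler's third law: T = 2π√(r³/μ) = 2π√((6.584×10⁶)³ / 3.986×10¹⁴).
r³/μ = 7.159×10⁵ s², so T = 2π × 8.461×10² = 5.316×10³ s.
Converting: 5.316×10³ s ÷ 3600 = 1.477 hours.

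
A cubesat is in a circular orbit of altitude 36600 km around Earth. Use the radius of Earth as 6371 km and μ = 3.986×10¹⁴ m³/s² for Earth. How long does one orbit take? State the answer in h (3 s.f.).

T ≈ 24.6 h

r = 6371 + 36600 = 42971 km = 4.2971×10⁷ m.
Kepler's third law: T = 2π√(r³/μ) = 2π√((4.297×10⁷)³ / 3.986×10¹⁴).
r³/μ = 1.991×10⁸ s², so T = 2π × 1.411×10⁴ = 8.865×10⁴ s.
Converting: 8.865×10⁴ s ÷ 3600 = 24.62 h.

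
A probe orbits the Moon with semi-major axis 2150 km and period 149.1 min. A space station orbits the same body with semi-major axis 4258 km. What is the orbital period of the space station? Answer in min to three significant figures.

T₂ ≈ 416 min

Kepler's third law: T² ∝ a³, so T₂ = T₁ (a₂/a₁)^(3/2).
a₂/a₁ = 1.980, (a₂/a₁)^(3/2) = 2.787.
T₂ = 149.1 × 2.787 = 415.6 min.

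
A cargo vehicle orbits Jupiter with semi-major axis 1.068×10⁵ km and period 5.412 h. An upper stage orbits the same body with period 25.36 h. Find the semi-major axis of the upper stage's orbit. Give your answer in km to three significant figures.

Kepler's third law: a³ ∝ T², so a₂ = a₁ (T₂/T₁)^(2/3).
T₂/T₁ = 4.686, (T₂/T₁)^(2/3) = 2.800.
a₂ = 1.068×10⁵ × 2.800 = 2.991×10⁵ km.

a₂ ≈ 2.99×10⁵ km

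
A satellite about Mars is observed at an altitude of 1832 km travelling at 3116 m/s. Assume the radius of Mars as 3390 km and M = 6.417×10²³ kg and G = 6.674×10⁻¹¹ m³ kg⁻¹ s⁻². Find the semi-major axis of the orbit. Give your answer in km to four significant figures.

a ≈ 6399 km

μ = GM = 6.674×10⁻¹¹ × 6.417×10²³ = 4.283×10¹³ m³/s².
r = 3390 + 1832 = 5222.0 km = 5.222×10⁶ m.
Vis-viva rearranged: 1/a = 2/r − v²/μ = 3.830×10⁻⁷ − 2.267×10⁻⁷ = 1.563×10⁻⁷ m⁻¹.
a = 6.399×10⁶ m = 6398.7 km.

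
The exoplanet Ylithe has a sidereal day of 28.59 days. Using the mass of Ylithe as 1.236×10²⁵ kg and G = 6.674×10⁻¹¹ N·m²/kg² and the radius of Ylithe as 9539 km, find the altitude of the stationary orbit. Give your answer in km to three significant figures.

h_sync ≈ 4.94×10⁵ km

μ = GM = 6.674×10⁻¹¹ × 1.236×10²⁵ = 8.249×10¹⁴ m³/s².
T = 28.59 days = 2.470×10⁶ s.
A synchronous orbit has period T, so by Kepler's third law a = (μT²/4π²)^(1/3).
μT²/4π² = 8.249×10¹⁴ × (2.470×10⁶)² / 39.48 = 1.275×10²⁶ m³.
a = 5.033×10⁸ m = 5.0331×10⁵ km.
Altitude h = a − R = 5.0331×10⁵ − 9539 = 4.9377×10⁵ km.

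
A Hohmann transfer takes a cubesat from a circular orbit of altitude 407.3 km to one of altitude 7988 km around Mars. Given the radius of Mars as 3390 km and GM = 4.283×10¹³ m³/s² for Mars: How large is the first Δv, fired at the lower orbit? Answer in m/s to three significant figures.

r₁ = 3390 + 407.3 = 3797.3 km = 3.7973×10⁶ m.
r₂ = 3390 + 7988 = 11378 km = 1.1378×10⁷ m.
Transfer ellipse a_t = (r₁ + r₂)/2 = 7.588×10⁶ m.
At r₁: circular v_c1 = √(μ/r₁) = 3358 m/s; transfer-periapsis v_p = √[μ(2/r₁ − 1/a_t)] = 4113 m/s.
Δv₁ = v_p − v_c1 = 754.2 m/s.

Δv ≈ 754 m/s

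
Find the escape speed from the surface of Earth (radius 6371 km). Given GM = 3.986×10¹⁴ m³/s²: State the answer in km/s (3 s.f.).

r = R = 6.371×10⁶ m.
Escape speed v_esc = √(2μ/r) = √(2 × 3.986×10¹⁴ / 6.371×10⁶) = √(1.251×10⁸) = 11190 m/s.
= 11.19 km/s.

v_esc ≈ 11.2 km/s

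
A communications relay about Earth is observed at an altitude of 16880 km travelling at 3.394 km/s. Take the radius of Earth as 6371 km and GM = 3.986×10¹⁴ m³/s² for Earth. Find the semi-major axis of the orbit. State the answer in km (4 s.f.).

a ≈ 17510 km

r = 6371 + 16880 = 23251 km = 2.325×10⁷ m.
Specific orbital energy ε = v²/2 − μ/r = (3394)²/2 − 3.986×10¹⁴/2.325×10⁷ = -1.138×10⁷ J/kg.
Since ε = −μ/(2a), a = −μ/(2ε) = 1.751×10⁷ m = 17507 km.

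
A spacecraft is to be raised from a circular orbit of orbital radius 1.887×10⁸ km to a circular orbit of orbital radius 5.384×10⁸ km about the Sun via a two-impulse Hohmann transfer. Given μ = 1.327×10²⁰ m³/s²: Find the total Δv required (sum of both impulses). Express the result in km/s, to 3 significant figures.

Δv_total ≈ 10.1 km/s

r₁ = 1.887×10⁸ km = 1.887×10¹¹ m.
r₂ = 5.384×10⁸ km = 5.384×10¹¹ m.
Transfer ellipse a_t = (r₁ + r₂)/2 = 3.636×10¹¹ m.
At r₁: circular v_c1 = √(μ/r₁) = 26520 m/s; transfer-perihelion v_p = √[μ(2/r₁ − 1/a_t)] = 32270 m/s.
Δv₁ = v_p − v_c1 = 5753 m/s.
At r₂: circular v_c2 = √(μ/r₂) = 15700 m/s; transfer-aphelion v_a = √[μ(2/r₂ − 1/a_t)] = 11310 m/s.
Δv₂ = v_c2 − v_a = 4389 m/s.
Total Δv = Δv₁ + Δv₂ = 10140 m/s = 10.14 km/s.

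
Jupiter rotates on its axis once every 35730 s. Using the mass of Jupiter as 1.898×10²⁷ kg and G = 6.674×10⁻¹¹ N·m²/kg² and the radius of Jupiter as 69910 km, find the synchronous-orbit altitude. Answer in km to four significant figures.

h_sync ≈ 90090 km

μ = GM = 6.674×10⁻¹¹ × 1.898×10²⁷ = 1.267×10¹⁷ m³/s².
A synchronous orbit has period T, so by Kepler's third law a = (μT²/4π²)^(1/3).
μT²/4π² = 1.267×10¹⁷ × (3.573×10⁴)² / 39.48 = 4.096×10²⁴ m³.
a = 1.600×10⁸ m = 1.6000×10⁵ km.
Altitude h = a − R = 1.6000×10⁵ − 69910 = 90094 km.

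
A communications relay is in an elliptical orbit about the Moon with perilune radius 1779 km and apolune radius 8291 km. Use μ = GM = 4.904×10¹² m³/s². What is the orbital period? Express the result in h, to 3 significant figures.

T ≈ 8.90 h

Semi-major axis a = (r_p + r_a)/2 = (1779.0 + 8291.0)/2 = 5035.0 km = 5.035×10⁶ m.
By Kepler's third law T = 2π√(a³/μ) = 2π × 5.102×10³ = 3.206×10⁴ s.
= 8.904 h.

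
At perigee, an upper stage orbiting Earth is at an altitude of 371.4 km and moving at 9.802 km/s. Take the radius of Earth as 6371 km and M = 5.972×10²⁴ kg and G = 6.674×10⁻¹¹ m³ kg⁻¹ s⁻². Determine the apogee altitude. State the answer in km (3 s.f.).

μ = GM = 6.674×10⁻¹¹ × 5.972×10²⁴ = 3.986×10¹⁴ m³/s².
r_p = 6371 + 371.4 = 6742.4 km = 6.742×10⁶ m.
Specific energy ε = v²/2 − μ/r = -1.107×10⁷ J/kg, so a = −μ/(2ε) = 1.799×10⁷ m.
The apsides satisfy r_p + r_a = 2a, so the apogee radius is 2a − r_p = 2.925×10⁷ m = 29247 km.
Apogee altitude = 29247 − 6371 = 22876 km.

apogee altitude ≈ 22900 km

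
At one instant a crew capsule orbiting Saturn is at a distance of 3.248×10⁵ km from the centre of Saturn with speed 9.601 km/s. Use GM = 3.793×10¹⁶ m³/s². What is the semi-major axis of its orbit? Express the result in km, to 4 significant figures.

a ≈ 2.683×10⁵ km

r = 3.248×10⁸ m.
Vis-viva rearranged: 1/a = 2/r − v²/μ = 6.158×10⁻⁹ − 2.430×10⁻⁹ = 3.727×10⁻⁹ m⁻¹.
a = 2.683×10⁸ m = 2.6828×10⁵ km.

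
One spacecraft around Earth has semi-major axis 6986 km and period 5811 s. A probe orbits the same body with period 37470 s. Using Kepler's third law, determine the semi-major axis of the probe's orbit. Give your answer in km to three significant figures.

Kepler's third law: a³ ∝ T², so a₂ = a₁ (T₂/T₁)^(2/3).
T₂/T₁ = 6.448, (T₂/T₁)^(2/3) = 3.464.
a₂ = 6986 × 3.464 = 24200 km.

a₂ ≈ 24200 km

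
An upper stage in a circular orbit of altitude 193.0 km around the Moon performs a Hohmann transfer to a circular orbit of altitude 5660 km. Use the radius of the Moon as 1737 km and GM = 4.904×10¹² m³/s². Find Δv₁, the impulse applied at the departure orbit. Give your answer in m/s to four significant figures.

Δv ≈ 413.5 m/s

r₁ = 1737 + 193.0 = 1930.0 km = 1.9300×10⁶ m.
r₂ = 1737 + 5660 = 7397.0 km = 7.3970×10⁶ m.
Transfer ellipse a_t = (r₁ + r₂)/2 = 4.664×10⁶ m.
At r₁: circular v_c1 = √(μ/r₁) = 1594 m/s; transfer-perilune v_p = √[μ(2/r₁ − 1/a_t)] = 2008 m/s.
Δv₁ = v_p − v_c1 = 413.5 m/s.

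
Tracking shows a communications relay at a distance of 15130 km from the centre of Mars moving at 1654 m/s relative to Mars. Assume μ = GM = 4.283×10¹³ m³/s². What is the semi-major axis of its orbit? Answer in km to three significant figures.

a ≈ 14600 km

r = 1.513×10⁷ m.
Vis-viva rearranged: 1/a = 2/r − v²/μ = 1.322×10⁻⁷ − 6.387×10⁻⁸ = 6.831×10⁻⁸ m⁻¹.
a = 1.464×10⁷ m = 14638 km.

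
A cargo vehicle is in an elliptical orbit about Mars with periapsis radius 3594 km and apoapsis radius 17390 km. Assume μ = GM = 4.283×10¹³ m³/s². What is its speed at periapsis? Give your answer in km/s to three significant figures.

v ≈ 4.44 km/s

Semi-major axis a = (r_p + r_a)/2 = 10492 km = 1.049×10⁷ m.
Vis-viva: v² = μ(2/r − 1/a) = 4.283×10¹³ × (5.565×10⁻⁷ − 9.531×10⁻⁸) = 1.975×10⁷ m²/s².
v = 4444 m/s = 4.444 km/s.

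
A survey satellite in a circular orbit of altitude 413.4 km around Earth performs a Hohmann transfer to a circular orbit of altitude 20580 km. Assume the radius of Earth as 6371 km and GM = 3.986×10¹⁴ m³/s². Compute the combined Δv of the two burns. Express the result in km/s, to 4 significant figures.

Δv_total ≈ 3.431 km/s

r₁ = 6371 + 413.4 = 6784.4 km = 6.7844×10⁶ m.
r₂ = 6371 + 20580 = 26951 km = 2.6951×10⁷ m.
Transfer ellipse a_t = (r₁ + r₂)/2 = 1.687×10⁷ m.
At r₁: circular v_c1 = √(μ/r₁) = 7665 m/s; transfer-perigee v_p = √[μ(2/r₁ − 1/a_t)] = 9689 m/s.
Δv₁ = v_p − v_c1 = 2024 m/s.
At r₂: circular v_c2 = √(μ/r₂) = 3846 m/s; transfer-apogee v_a = √[μ(2/r₂ − 1/a_t)] = 2439 m/s.
Δv₂ = v_c2 − v_a = 1407 m/s.
Total Δv = Δv₁ + Δv₂ = 3431 m/s = 3.431 km/s.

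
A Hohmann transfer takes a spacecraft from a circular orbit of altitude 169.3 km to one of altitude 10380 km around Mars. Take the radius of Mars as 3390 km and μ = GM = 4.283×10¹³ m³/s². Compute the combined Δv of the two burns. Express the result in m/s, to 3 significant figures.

r₁ = 3390 + 169.3 = 3559.3 km = 3.5593×10⁶ m.
r₂ = 3390 + 10380 = 13770 km = 1.3770×10⁷ m.
Transfer ellipse a_t = (r₁ + r₂)/2 = 8.665×10⁶ m.
At r₁: circular v_c1 = √(μ/r₁) = 3469 m/s; transfer-periapsis v_p = √[μ(2/r₁ − 1/a_t)] = 4373 m/s.
Δv₁ = v_p − v_c1 = 904.1 m/s.
At r₂: circular v_c2 = √(μ/r₂) = 1764 m/s; transfer-apoapsis v_a = √[μ(2/r₂ − 1/a_t)] = 1130 m/s.
Δv₂ = v_c2 − v_a = 633.3 m/s.
Total Δv = Δv₁ + Δv₂ = 1537 m/s.

Δv_total ≈ 1540 m/s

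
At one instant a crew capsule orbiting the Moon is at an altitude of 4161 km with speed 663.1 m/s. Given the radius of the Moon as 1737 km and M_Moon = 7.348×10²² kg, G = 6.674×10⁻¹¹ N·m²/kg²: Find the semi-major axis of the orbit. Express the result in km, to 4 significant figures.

μ = GM = 6.674×10⁻¹¹ × 7.348×10²² = 4.904×10¹² m³/s².
r = 1737 + 4161 = 5898.0 km = 5.898×10⁶ m.
Specific orbital energy ε = v²/2 − μ/r = (663.1)²/2 − 4.904×10¹²/5.898×10⁶ = -6.116×10⁵ J/kg.
Since ε = −μ/(2a), a = −μ/(2ε) = 4.009×10⁶ m = 4009.0 km.

a ≈ 4009 km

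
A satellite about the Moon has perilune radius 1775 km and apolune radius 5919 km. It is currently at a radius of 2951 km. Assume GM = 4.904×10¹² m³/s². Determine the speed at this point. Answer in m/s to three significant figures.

Semi-major axis a = (r_p + r_a)/2 = 3847.0 km = 3.847×10⁶ m.
Vis-viva: v² = μ(2/r − 1/a) = 4.904×10¹² × (6.777×10⁻⁷ − 2.599×10⁻⁷) = 2.049×10⁶ m²/s².
v = 1431 m/s.

v ≈ 1430 m/s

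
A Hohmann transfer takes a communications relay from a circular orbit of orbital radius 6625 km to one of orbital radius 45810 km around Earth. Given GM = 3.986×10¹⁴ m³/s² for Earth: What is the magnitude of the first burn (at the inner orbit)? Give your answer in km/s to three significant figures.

r₁ = 6625 km = 6.625×10⁶ m.
r₂ = 45810 km = 4.581×10⁷ m.
Transfer ellipse a_t = (r₁ + r₂)/2 = 2.622×10⁷ m.
At r₁: circular v_c1 = √(μ/r₁) = 7757 m/s; transfer-perigee v_p = √[μ(2/r₁ − 1/a_t)] = 10250 m/s.
Δv₁ = v_p − v_c1 = 2497 m/s.
= 2.497 km/s.

Δv ≈ 2.50 km/s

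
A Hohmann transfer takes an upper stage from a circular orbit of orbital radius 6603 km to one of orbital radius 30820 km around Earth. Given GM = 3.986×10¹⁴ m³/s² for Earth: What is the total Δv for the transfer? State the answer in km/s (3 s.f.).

r₁ = 6603 km = 6.603×10⁶ m.
r₂ = 30820 km = 3.082×10⁷ m.
Transfer ellipse a_t = (r₁ + r₂)/2 = 1.871×10⁷ m.
At r₁: circular v_c1 = √(μ/r₁) = 7770 m/s; transfer-perigee v_p = √[μ(2/r₁ − 1/a_t)] = 9971 m/s.
Δv₁ = v_p − v_c1 = 2202 m/s.
At r₂: circular v_c2 = √(μ/r₂) = 3596 m/s; transfer-apogee v_a = √[μ(2/r₂ − 1/a_t)] = 2136 m/s.
Δv₂ = v_c2 − v_a = 1460 m/s.
Total Δv = Δv₁ + Δv₂ = 3662 m/s = 3.662 km/s.

Δv_total ≈ 3.66 km/s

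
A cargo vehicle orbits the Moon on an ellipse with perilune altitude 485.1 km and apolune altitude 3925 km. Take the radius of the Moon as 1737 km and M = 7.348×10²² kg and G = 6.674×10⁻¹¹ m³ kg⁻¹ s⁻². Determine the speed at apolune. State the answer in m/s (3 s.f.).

v ≈ 699 m/s

μ = GM = 6.674×10⁻¹¹ × 7.348×10²² = 4.904×10¹² m³/s².
r_p = 1737 + 485.1 = 2222.1 km = 2.2221×10⁶ m.
r_a = 1737 + 3925 = 5662.0 km = 5.6620×10⁶ m.
Semi-major axis a = (r_p + r_a)/2 = 3942.1 km = 3.942×10⁶ m.
Vis-viva: v² = μ(2/r − 1/a) = 4.904×10¹² × (3.532×10⁻⁷ − 2.537×10⁻⁷) = 4.882×10⁵ m²/s².
v = 698.7 m/s.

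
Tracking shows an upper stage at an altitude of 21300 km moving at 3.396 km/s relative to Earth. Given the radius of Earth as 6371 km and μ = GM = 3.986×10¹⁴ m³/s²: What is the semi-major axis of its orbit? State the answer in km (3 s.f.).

r = 6371 + 21300 = 27671 km = 2.767×10⁷ m.
Vis-viva rearranged: 1/a = 2/r − v²/μ = 7.228×10⁻⁸ − 2.893×10⁻⁸ = 4.334×10⁻⁸ m⁻¹.
a = 2.307×10⁷ m = 23071 km.

a ≈ 23100 km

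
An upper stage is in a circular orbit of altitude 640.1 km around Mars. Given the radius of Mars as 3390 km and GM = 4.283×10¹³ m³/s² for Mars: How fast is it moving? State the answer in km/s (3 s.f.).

v ≈ 3.26 km/s

r = 3390 + 640.1 = 4030.1 km = 4.0301×10⁶ m.
For a circular orbit v = √(μ/r) = √(4.283×10¹³ / 4.030×10⁶) = √(1.063×10⁷) = 3260 m/s.
That is 3.260 km/s.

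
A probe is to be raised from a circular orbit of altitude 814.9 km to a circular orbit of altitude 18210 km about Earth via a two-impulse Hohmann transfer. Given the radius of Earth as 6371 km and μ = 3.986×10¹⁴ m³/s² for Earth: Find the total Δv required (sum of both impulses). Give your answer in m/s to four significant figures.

r₁ = 6371 + 814.9 = 7185.9 km = 7.1859×10⁶ m.
r₂ = 6371 + 18210 = 24581 km = 2.4581×10⁷ m.
Transfer ellipse a_t = (r₁ + r₂)/2 = 1.588×10⁷ m.
At r₁: circular v_c1 = √(μ/r₁) = 7448 m/s; transfer-perigee v_p = √[μ(2/r₁ − 1/a_t)] = 9265 m/s.
Δv₁ = v_p − v_c1 = 1817 m/s.
At r₂: circular v_c2 = √(μ/r₂) = 4027 m/s; transfer-apogee v_a = √[μ(2/r₂ − 1/a_t)] = 2709 m/s.
Δv₂ = v_c2 − v_a = 1318 m/s.
Total Δv = Δv₁ + Δv₂ = 3136 m/s.

Δv_total ≈ 3136 m/s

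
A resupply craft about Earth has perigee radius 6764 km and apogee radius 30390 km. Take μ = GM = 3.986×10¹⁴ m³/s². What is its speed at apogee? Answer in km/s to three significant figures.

v ≈ 2.19 km/s

Semi-major axis a = (r_p + r_a)/2 = 18577 km = 1.858×10⁷ m.
Vis-viva: v² = μ(2/r − 1/a) = 3.986×10¹⁴ × (6.581×10⁻⁸ − 5.383×10⁻⁸) = 4.776×10⁶ m²/s².
v = 2185 m/s = 2.185 km/s.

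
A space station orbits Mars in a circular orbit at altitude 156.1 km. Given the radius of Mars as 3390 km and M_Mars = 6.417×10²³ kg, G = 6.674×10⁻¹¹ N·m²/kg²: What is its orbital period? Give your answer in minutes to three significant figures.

T ≈ 107 minutes

μ = GM = 6.674×10⁻¹¹ × 6.417×10²³ = 4.283×10¹³ m³/s².
r = 3390 + 156.1 = 3546.1 km = 3.5461×10⁶ m.
Kepler's third law: T = 2π√(r³/μ) = 2π√((3.546×10⁶)³ / 4.283×10¹³).
r³/μ = 1.041×10⁶ s², so T = 2π × 1.020×10³ = 6.411×10³ s.
Converting: 6.411×10³ s ÷ 60.00 = 106.9 minutes.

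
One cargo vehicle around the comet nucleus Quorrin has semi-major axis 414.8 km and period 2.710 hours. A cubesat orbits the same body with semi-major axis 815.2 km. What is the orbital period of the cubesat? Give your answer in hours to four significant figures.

Kepler's third law: T² ∝ a³, so T₂ = T₁ (a₂/a₁)^(3/2).
a₂/a₁ = 1.965, (a₂/a₁)^(3/2) = 2.755.
T₂ = 2.710 × 2.755 = 7.466 hours.

T₂ ≈ 7.466 hours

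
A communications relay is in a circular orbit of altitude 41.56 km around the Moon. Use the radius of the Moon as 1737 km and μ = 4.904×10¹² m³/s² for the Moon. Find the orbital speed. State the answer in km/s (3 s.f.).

v ≈ 1.66 km/s

r = 1737 + 41.56 = 1778.6 km = 1.7786×10⁶ m.
For a circular orbit v = √(μ/r) = √(4.904×10¹² / 1.779×10⁶) = √(2.757×10⁶) = 1661 m/s.
That is 1.661 km/s.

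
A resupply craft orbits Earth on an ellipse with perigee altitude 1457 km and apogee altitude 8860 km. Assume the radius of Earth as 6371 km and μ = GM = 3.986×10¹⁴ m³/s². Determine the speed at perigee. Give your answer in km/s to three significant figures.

v ≈ 8.20 km/s

r_p = 6371 + 1457 = 7828.0 km = 7.8280×10⁶ m.
r_a = 6371 + 8860 = 15231 km = 1.5231×10⁷ m.
Semi-major axis a = (r_p + r_a)/2 = 11530 km = 1.153×10⁷ m.
Vis-viva: v² = μ(2/r − 1/a) = 3.986×10¹⁴ × (2.555×10⁻⁷ − 8.673×10⁻⁸) = 6.727×10⁷ m²/s².
v = 8202 m/s = 8.202 km/s.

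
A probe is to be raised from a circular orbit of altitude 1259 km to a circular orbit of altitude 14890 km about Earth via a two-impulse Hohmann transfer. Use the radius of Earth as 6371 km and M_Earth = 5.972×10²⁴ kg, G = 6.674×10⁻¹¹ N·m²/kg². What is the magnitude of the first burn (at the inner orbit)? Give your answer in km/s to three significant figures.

μ = GM = 6.674×10⁻¹¹ × 5.972×10²⁴ = 3.986×10¹⁴ m³/s².
r₁ = 6371 + 1259 = 7630.0 km = 7.6300×10⁶ m.
r₂ = 6371 + 14890 = 21261 km = 2.1261×10⁷ m.
Transfer ellipse a_t = (r₁ + r₂)/2 = 1.445×10⁷ m.
At r₁: circular v_c1 = √(μ/r₁) = 7228 m/s; transfer-perigee v_p = √[μ(2/r₁ − 1/a_t)] = 8768 m/s.
Δv₁ = v_p − v_c1 = 1541 m/s.
= 1.541 km/s.

Δv ≈ 1.54 km/s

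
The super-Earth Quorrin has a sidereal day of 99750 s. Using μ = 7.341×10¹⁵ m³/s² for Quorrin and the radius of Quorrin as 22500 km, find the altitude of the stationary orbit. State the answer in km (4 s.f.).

A synchronous orbit has period T, so by Kepler's third law a = (μT²/4π²)^(1/3).
μT²/4π² = 7.341×10¹⁵ × (9.975×10⁴)² / 39.48 = 1.850×10²⁴ m³.
a = 1.228×10⁸ m = 1.2276×10⁵ km.
Altitude h = a − R = 1.2276×10⁵ − 22500 = 1.0026×10⁵ km.

h_sync ≈ 1.003×10⁵ km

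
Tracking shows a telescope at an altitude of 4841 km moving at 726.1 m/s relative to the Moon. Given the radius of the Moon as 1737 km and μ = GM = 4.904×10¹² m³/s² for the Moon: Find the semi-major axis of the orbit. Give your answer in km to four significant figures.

r = 1737 + 4841 = 6578.0 km = 6.578×10⁶ m.
Specific orbital energy ε = v²/2 − μ/r = (726.1)²/2 − 4.904×10¹²/6.578×10⁶ = -4.819×10⁵ J/kg.
Since ε = −μ/(2a), a = −μ/(2ε) = 5.088×10⁶ m = 5088.1 km.

a ≈ 5088 km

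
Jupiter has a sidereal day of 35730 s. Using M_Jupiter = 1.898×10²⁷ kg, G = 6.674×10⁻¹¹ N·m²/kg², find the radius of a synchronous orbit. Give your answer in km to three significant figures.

μ = GM = 6.674×10⁻¹¹ × 1.898×10²⁷ = 1.267×10¹⁷ m³/s².
A synchronous orbit has period T, so by Kepler's third law a = (μT²/4π²)^(1/3).
μT²/4π² = 1.267×10¹⁷ × (3.573×10⁴)² / 39.48 = 4.096×10²⁴ m³.
a = 1.600×10⁸ m = 1.6000×10⁵ km.

r_sync ≈ 1.60×10⁵ km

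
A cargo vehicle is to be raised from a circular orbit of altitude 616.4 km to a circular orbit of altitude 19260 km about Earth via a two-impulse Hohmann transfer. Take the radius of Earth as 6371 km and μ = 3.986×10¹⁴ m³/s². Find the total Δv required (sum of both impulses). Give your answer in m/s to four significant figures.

r₁ = 6371 + 616.4 = 6987.4 km = 6.9874×10⁶ m.
r₂ = 6371 + 19260 = 25631 km = 2.5631×10⁷ m.
Transfer ellipse a_t = (r₁ + r₂)/2 = 1.631×10⁷ m.
At r₁: circular v_c1 = √(μ/r₁) = 7553 m/s; transfer-perigee v_p = √[μ(2/r₁ − 1/a_t)] = 9468 m/s.
Δv₁ = v_p − v_c1 = 1916 m/s.
At r₂: circular v_c2 = √(μ/r₂) = 3944 m/s; transfer-apogee v_a = √[μ(2/r₂ − 1/a_t)] = 2581 m/s.
Δv₂ = v_c2 − v_a = 1362 m/s.
Total Δv = Δv₁ + Δv₂ = 3278 m/s.

Δv_total ≈ 3278 m/s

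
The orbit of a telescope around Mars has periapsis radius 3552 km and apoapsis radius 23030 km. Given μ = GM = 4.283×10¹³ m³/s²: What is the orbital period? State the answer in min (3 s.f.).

Semi-major axis a = (r_p + r_a)/2 = (3552.0 + 23030)/2 = 13291 km = 1.329×10⁷ m.
By Kepler's third law T = 2π√(a³/μ) = 2π × 7.404×10³ = 4.652×10⁴ s.
= 775.3 min.

T ≈ 775 min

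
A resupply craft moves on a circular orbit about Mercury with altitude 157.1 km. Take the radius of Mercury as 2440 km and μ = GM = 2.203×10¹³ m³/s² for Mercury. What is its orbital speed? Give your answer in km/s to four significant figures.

r = 2440 + 157.1 = 2597.1 km = 2.5971×10⁶ m.
For a circular orbit v = √(μ/r) = √(2.203×10¹³ / 2.597×10⁶) = √(8.483×10⁶) = 2912 m/s.
That is 2.912 km/s.

v ≈ 2.912 km/s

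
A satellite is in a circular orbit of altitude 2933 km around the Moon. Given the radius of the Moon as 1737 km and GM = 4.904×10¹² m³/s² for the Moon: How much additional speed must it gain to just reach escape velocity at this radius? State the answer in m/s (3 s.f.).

r = 1737 + 2933 = 4670.0 km = 4.6700×10⁶ m.
Circular speed v_c = √(μ/r) = 1025 m/s.
Escape speed v_esc = √(2μ/r) = √2 × v_c = 1449 m/s.
Δv = v_esc − v_c = 424.5 m/s.

Δv ≈ 424 m/s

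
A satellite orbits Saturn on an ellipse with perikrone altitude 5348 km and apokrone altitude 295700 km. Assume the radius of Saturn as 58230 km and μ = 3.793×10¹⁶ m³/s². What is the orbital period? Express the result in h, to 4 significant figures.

r_p = 58230 + 5348 = 63578 km = 6.3578×10⁷ m.
r_a = 58230 + 295700 = 353930 km = 3.5393×10⁸ m.
Semi-major axis a = (r_p + r_a)/2 = (63578 + 3.5393×10⁵)/2 = 2.0875×10⁵ km = 2.088×10⁸ m.
By Kepler's third law T = 2π√(a³/μ) = 2π × 1.549×10⁴ = 9.731×10⁴ s.
= 27.03 h.

T ≈ 27.03 h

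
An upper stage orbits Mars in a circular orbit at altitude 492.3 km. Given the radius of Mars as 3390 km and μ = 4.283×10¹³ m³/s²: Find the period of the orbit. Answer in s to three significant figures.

T ≈ 7340 s

r = 3390 + 492.3 = 3882.3 km = 3.8823×10⁶ m.
Kepler's third law: T = 2π√(r³/μ) = 2π√((3.882×10⁶)³ / 4.283×10¹³).
r³/μ = 1.366×10⁶ s², so T = 2π × 1.169×10³ = 7.344×10³ s.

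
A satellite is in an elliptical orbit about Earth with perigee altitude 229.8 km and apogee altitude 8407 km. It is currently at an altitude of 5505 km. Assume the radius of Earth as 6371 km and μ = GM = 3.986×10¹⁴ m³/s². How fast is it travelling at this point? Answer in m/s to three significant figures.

v ≈ 5460 m/s

r_p = 6371 + 229.8 = 6600.8 km = 6.6008×10⁶ m.
r_a = 6371 + 8407 = 14778 km = 1.4778×10⁷ m.
r = 6371 + 5505 = 11876 km = 1.188×10⁷ m.
Semi-major axis a = (r_p + r_a)/2 = 10689 km = 1.069×10⁷ m.
Vis-viva: v² = μ(2/r − 1/a) = 3.986×10¹⁴ × (1.684×10⁻⁷ − 9.355×10⁻⁸) = 2.984×10⁷ m²/s².
v = 5462 m/s.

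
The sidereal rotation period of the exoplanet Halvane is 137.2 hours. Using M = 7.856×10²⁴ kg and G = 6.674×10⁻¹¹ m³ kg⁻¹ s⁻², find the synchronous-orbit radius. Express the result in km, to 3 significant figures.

μ = GM = 6.674×10⁻¹¹ × 7.856×10²⁴ = 5.243×10¹⁴ m³/s².
T = 137.2 hours = 4.939×10⁵ s.
A synchronous orbit has period T, so by Kepler's third law a = (μT²/4π²)^(1/3).
μT²/4π² = 5.243×10¹⁴ × (4.939×10⁵)² / 39.48 = 3.240×10²⁴ m³.
a = 1.480×10⁸ m = 1.4797×10⁵ km.

r_sync ≈ 1.48×10⁵ km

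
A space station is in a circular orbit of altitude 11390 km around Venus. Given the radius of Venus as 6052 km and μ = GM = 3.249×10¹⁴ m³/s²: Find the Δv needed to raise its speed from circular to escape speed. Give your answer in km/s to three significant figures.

Δv ≈ 1.79 km/s

r = 6052 + 11390 = 17442 km = 1.7442×10⁷ m.
Circular speed v_c = √(μ/r) = 4316 m/s.
Escape speed v_esc = √(2μ/r) = √2 × v_c = 6104 m/s.
Δv = v_esc − v_c = 1788 m/s = 1.788 km/s.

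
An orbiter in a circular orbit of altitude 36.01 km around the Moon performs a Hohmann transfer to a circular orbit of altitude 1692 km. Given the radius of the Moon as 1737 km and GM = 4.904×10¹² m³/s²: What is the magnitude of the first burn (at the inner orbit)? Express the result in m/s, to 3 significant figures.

r₁ = 1737 + 36.01 = 1773.0 km = 1.7730×10⁶ m.
r₂ = 1737 + 1692 = 3429.0 km = 3.4290×10⁶ m.
Transfer ellipse a_t = (r₁ + r₂)/2 = 2.601×10⁶ m.
At r₁: circular v_c1 = √(μ/r₁) = 1663 m/s; transfer-perilune v_p = √[μ(2/r₁ − 1/a_t)] = 1910 m/s.
Δv₁ = v_p − v_c1 = 246.5 m/s.

Δv ≈ 246 m/s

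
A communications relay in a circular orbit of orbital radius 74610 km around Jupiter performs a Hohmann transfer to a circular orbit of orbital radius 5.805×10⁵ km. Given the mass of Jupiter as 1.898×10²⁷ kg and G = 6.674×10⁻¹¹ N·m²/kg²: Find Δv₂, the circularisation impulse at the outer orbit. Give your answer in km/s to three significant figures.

Δv ≈ 7.72 km/s

μ = GM = 6.674×10⁻¹¹ × 1.898×10²⁷ = 1.267×10¹⁷ m³/s².
r₁ = 74610 km = 7.461×10⁷ m.
r₂ = 5.805×10⁵ km = 5.805×10⁸ m.
Transfer ellipse a_t = (r₁ + r₂)/2 = 3.276×10⁸ m.
At r₁: circular v_c1 = √(μ/r₁) = 41200 m/s; transfer-perijove v_p = √[μ(2/r₁ − 1/a_t)] = 54850 m/s.
At r₂: circular v_c2 = √(μ/r₂) = 14770 m/s; transfer-apojove v_a = √[μ(2/r₂ − 1/a_t)] = 7050 m/s.
Δv₂ = v_c2 − v_a = 7722 m/s.
= 7.722 km/s.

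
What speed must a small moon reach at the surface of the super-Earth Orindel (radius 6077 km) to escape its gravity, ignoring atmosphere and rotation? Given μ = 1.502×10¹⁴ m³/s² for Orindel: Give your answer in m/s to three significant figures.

r = R = 6.077×10⁶ m.
Escape speed v_esc = √(2μ/r) = √(2 × 1.502×10¹⁴ / 6.077×10⁶) = √(4.943×10⁷) = 7031 m/s.

v_esc ≈ 7030 m/s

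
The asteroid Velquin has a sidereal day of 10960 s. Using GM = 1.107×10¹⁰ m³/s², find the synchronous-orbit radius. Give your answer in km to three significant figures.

A synchronous orbit has period T, so by Kepler's third law a = (μT²/4π²)^(1/3).
μT²/4π² = 1.107×10¹⁰ × (1.096×10⁴)² / 39.48 = 3.368×10¹⁶ m³.
a = 3.230×10⁵ m = 322.95 km.

r_sync ≈ 323 km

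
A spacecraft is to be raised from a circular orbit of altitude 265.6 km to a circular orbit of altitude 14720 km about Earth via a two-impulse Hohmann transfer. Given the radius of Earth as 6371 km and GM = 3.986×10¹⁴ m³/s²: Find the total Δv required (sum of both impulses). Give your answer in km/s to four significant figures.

r₁ = 6371 + 265.6 = 6636.6 km = 6.6366×10⁶ m.
r₂ = 6371 + 14720 = 21091 km = 2.1091×10⁷ m.
Transfer ellipse a_t = (r₁ + r₂)/2 = 1.386×10⁷ m.
At r₁: circular v_c1 = √(μ/r₁) = 7750 m/s; transfer-perigee v_p = √[μ(2/r₁ − 1/a_t)] = 9559 m/s.
Δv₁ = v_p − v_c1 = 1809 m/s.
At r₂: circular v_c2 = √(μ/r₂) = 4347 m/s; transfer-apogee v_a = √[μ(2/r₂ − 1/a_t)] = 3008 m/s.
Δv₂ = v_c2 − v_a = 1339 m/s.
Total Δv = Δv₁ + Δv₂ = 3148 m/s = 3.148 km/s.

Δv_total ≈ 3.148 km/s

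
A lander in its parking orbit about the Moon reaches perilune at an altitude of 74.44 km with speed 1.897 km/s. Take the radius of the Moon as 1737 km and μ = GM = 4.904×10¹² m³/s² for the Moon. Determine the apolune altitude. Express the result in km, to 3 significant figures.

r_p = 1737 + 74.44 = 1811.4 km = 1.811×10⁶ m.
Specific energy ε = v²/2 − μ/r = -9.079×10⁵ J/kg, so a = −μ/(2ε) = 2.701×10⁶ m.
The apsides satisfy r_p + r_a = 2a, so the apolune radius is 2a − r_p = 3.590×10⁶ m = 3589.8 km.
Apolune altitude = 3589.8 − 1737 = 1852.8 km.

apolune altitude ≈ 1850 km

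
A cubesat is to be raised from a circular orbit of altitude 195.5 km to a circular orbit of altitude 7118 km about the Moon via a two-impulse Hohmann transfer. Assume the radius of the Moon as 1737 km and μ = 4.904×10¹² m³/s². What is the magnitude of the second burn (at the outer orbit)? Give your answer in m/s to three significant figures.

r₁ = 1737 + 195.5 = 1932.5 km = 1.9325×10⁶ m.
r₂ = 1737 + 7118 = 8855.0 km = 8.8550×10⁶ m.
Transfer ellipse a_t = (r₁ + r₂)/2 = 5.394×10⁶ m.
At r₁: circular v_c1 = √(μ/r₁) = 1593 m/s; transfer-perilune v_p = √[μ(2/r₁ − 1/a_t)] = 2041 m/s.
At r₂: circular v_c2 = √(μ/r₂) = 744.2 m/s; transfer-apolune v_a = √[μ(2/r₂ − 1/a_t)] = 445.4 m/s.
Δv₂ = v_c2 − v_a = 298.7 m/s.

Δv ≈ 299 m/s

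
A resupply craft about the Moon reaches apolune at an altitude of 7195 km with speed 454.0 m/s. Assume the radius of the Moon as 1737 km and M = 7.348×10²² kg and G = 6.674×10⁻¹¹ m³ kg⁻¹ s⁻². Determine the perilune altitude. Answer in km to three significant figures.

perilune altitude ≈ 327 km

μ = GM = 6.674×10⁻¹¹ × 7.348×10²² = 4.904×10¹² m³/s².
r_a = 1737 + 7195 = 8932.0 km = 8.932×10⁶ m.
Specific energy ε = v²/2 − μ/r = -4.460×10⁵ J/kg, so a = −μ/(2ε) = 5.498×10⁶ m.
The apsides satisfy r_p + r_a = 2a, so the perilune radius is 2a − r_a = 2.064×10⁶ m = 2064.0 km.
Perilune altitude = 2064.0 − 1737 = 327.00 km.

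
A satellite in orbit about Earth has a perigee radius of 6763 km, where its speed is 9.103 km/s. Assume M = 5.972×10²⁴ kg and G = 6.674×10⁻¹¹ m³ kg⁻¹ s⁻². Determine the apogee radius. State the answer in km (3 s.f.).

apogee radius ≈ 16000 km

μ = GM = 6.674×10⁻¹¹ × 5.972×10²⁴ = 3.986×10¹⁴ m³/s².
r_p = 6.763×10⁶ m.
Specific energy ε = v²/2 − μ/r = -1.750×10⁷ J/kg, so a = −μ/(2ε) = 1.139×10⁷ m.
The apsides satisfy r_p + r_a = 2a, so the apogee radius is 2a − r_p = 1.601×10⁷ m = 16010 km.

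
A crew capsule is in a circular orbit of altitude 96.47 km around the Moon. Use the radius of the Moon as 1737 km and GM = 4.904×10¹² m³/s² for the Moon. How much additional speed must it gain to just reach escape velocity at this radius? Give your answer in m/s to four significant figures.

r = 1737 + 96.47 = 1833.5 km = 1.8335×10⁶ m.
Circular speed v_c = √(μ/r) = 1635 m/s.
Escape speed v_esc = √(2μ/r) = √2 × v_c = 2313 m/s.
Δv = v_esc − v_c = 677.4 m/s.

Δv ≈ 677.4 m/s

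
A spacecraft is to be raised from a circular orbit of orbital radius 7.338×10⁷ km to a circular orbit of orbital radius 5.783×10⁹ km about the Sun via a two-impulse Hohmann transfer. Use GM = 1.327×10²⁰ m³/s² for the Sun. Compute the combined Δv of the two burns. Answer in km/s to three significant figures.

r₁ = 7.338×10⁷ km = 7.338×10¹⁰ m.
r₂ = 5.783×10⁹ km = 5.783×10¹² m.
Transfer ellipse a_t = (r₁ + r₂)/2 = 2.928×10¹² m.
At r₁: circular v_c1 = √(μ/r₁) = 42530 m/s; transfer-perihelion v_p = √[μ(2/r₁ − 1/a_t)] = 59760 m/s.
Δv₁ = v_p − v_c1 = 17240 m/s.
At r₂: circular v_c2 = √(μ/r₂) = 4790 m/s; transfer-aphelion v_a = √[μ(2/r₂ − 1/a_t)] = 758.3 m/s.
Δv₂ = v_c2 − v_a = 4032 m/s.
Total Δv = Δv₁ + Δv₂ = 21270 m/s = 21.27 km/s.

Δv_total ≈ 21.3 km/s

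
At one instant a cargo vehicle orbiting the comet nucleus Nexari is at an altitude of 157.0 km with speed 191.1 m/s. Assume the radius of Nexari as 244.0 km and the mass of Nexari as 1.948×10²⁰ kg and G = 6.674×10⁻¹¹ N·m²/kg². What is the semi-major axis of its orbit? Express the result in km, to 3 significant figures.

a ≈ 459 km

μ = GM = 6.674×10⁻¹¹ × 1.948×10²⁰ = 1.300×10¹⁰ m³/s².
r = 244.0 + 157.0 = 401.00 km = 4.010×10⁵ m.
Vis-viva rearranged: 1/a = 2/r − v²/μ = 4.988×10⁻⁶ − 2.809×10⁻⁶ = 2.179×10⁻⁶ m⁻¹.
a = 4.590×10⁵ m = 459.02 km.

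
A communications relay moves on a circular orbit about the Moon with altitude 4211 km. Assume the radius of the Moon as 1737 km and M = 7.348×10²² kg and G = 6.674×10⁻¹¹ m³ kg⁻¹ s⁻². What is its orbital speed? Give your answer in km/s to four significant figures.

v ≈ 0.908 km/s

μ = GM = 6.674×10⁻¹¹ × 7.348×10²² = 4.904×10¹² m³/s².
r = 1737 + 4211 = 5948.0 km = 5.9480×10⁶ m.
For a circular orbit v = √(μ/r) = √(4.904×10¹² / 5.948×10⁶) = √(8.245×10⁵) = 908.0 m/s.
That is 0.908 km/s.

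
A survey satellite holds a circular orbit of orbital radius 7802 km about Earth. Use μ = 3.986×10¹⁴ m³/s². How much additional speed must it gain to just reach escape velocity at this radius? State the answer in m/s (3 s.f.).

Δv ≈ 2960 m/s

r = 7802 km = 7.802×10⁶ m.
Circular speed v_c = √(μ/r) = 7148 m/s.
Escape speed v_esc = √(2μ/r) = √2 × v_c = 10110 m/s.
Δv = v_esc − v_c = 2961 m/s.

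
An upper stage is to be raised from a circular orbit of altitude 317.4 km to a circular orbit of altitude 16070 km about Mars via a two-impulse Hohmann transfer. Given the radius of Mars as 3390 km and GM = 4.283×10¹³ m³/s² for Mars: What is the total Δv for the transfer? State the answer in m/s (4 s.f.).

Δv_total ≈ 1651 m/s

r₁ = 3390 + 317.4 = 3707.4 km = 3.7074×10⁶ m.
r₂ = 3390 + 16070 = 19460 km = 1.9460×10⁷ m.
Transfer ellipse a_t = (r₁ + r₂)/2 = 1.158×10⁷ m.
At r₁: circular v_c1 = √(μ/r₁) = 3399 m/s; transfer-periapsis v_p = √[μ(2/r₁ − 1/a_t)] = 4405 m/s.
Δv₁ = v_p − v_c1 = 1007 m/s.
At r₂: circular v_c2 = √(μ/r₂) = 1484 m/s; transfer-apoapsis v_a = √[μ(2/r₂ − 1/a_t)] = 839.3 m/s.
Δv₂ = v_c2 − v_a = 644.3 m/s.
Total Δv = Δv₁ + Δv₂ = 1651 m/s.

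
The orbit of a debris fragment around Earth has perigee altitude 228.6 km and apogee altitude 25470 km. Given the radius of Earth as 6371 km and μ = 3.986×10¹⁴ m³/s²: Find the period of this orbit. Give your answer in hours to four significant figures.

T ≈ 7.366 hours

r_p = 6371 + 228.6 = 6599.6 km = 6.5996×10⁶ m.
r_a = 6371 + 25470 = 31841 km = 3.1841×10⁷ m.
Semi-major axis a = (r_p + r_a)/2 = (6599.6 + 31841)/2 = 19220 km = 1.922×10⁷ m.
By Kepler's third law T = 2π√(a³/μ) = 2π × 4.221×10³ = 2.652×10⁴ s.
= 7.366 hours.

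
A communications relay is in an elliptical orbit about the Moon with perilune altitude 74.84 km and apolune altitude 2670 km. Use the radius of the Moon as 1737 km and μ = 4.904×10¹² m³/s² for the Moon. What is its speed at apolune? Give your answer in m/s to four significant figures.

r_p = 1737 + 74.84 = 1811.8 km = 1.8118×10⁶ m.
r_a = 1737 + 2670 = 4407.0 km = 4.4070×10⁶ m.
Semi-major axis a = (r_p + r_a)/2 = 3109.4 km = 3.109×10⁶ m.
Vis-viva: v² = μ(2/r − 1/a) = 4.904×10¹² × (4.538×10⁻⁷ − 3.216×10⁻⁷) = 6.484×10⁵ m²/s².
v = 805.2 m/s.

v ≈ 805.2 m/s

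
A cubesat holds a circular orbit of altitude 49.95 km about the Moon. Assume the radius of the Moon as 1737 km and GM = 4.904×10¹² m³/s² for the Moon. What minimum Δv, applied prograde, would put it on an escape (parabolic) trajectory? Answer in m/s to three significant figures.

r = 1737 + 49.95 = 1787.0 km = 1.7870×10⁶ m.
Circular speed v_c = √(μ/r) = 1657 m/s.
Escape speed v_esc = √(2μ/r) = √2 × v_c = 2343 m/s.
Δv = v_esc − v_c = 686.2 m/s.

Δv ≈ 686 m/s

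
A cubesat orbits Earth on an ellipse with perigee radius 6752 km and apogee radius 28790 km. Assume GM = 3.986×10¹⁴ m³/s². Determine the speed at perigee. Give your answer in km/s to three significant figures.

Semi-major axis a = (r_p + r_a)/2 = 17771 km = 1.777×10⁷ m.
Vis-viva: v² = μ(2/r − 1/a) = 3.986×10¹⁴ × (2.962×10⁻⁷ − 5.627×10⁻⁸) = 9.564×10⁷ m²/s².
v = 9780 m/s = 9.780 km/s.

v ≈ 9.78 km/s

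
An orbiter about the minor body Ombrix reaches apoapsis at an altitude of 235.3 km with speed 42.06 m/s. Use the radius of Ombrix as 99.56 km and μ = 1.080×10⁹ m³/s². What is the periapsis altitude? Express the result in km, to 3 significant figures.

r_a = 99.56 + 235.3 = 334.86 km = 3.349×10⁵ m.
Specific energy ε = v²/2 − μ/r = -2.341×10³ J/kg, so a = −μ/(2ε) = 2.307×10⁵ m.
The apsides satisfy r_p + r_a = 2a, so the periapsis radius is 2a − r_a = 1.265×10⁵ m = 126.54 km.
Periapsis altitude = 126.54 − 99.56 = 26.979 km.

periapsis altitude ≈ 27.0 km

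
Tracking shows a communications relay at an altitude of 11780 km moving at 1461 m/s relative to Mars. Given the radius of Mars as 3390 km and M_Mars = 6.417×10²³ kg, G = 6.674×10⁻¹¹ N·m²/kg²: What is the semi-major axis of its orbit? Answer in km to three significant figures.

a ≈ 12200 km

μ = GM = 6.674×10⁻¹¹ × 6.417×10²³ = 4.283×10¹³ m³/s².
r = 3390 + 11780 = 15170 km = 1.517×10⁷ m.
Specific orbital energy ε = v²/2 − μ/r = (1461)²/2 − 4.283×10¹³/1.517×10⁷ = -1.756×10⁶ J/kg.
Since ε = −μ/(2a), a = −μ/(2ε) = 1.220×10⁷ m = 12195 km.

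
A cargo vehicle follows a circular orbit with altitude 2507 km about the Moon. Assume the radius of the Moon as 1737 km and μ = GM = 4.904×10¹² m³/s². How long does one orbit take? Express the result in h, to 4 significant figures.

r = 1737 + 2507 = 4244.0 km = 4.2440×10⁶ m.
Kepler's third law: T = 2π√(r³/μ) = 2π√((4.244×10⁶)³ / 4.904×10¹²).
r³/μ = 1.559×10⁷ s², so T = 2π × 3.948×10³ = 2.481×10⁴ s.
Converting: 2.481×10⁴ s ÷ 3600 = 6.891 h.

T ≈ 6.891 h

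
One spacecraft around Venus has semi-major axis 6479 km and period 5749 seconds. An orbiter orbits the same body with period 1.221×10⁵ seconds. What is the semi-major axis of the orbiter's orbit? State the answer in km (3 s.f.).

Kepler's third law: a³ ∝ T², so a₂ = a₁ (T₂/T₁)^(2/3).
T₂/T₁ = 21.24, (T₂/T₁)^(2/3) = 7.669.
a₂ = 6479 × 7.669 = 49690 km.

a₂ ≈ 49700 km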